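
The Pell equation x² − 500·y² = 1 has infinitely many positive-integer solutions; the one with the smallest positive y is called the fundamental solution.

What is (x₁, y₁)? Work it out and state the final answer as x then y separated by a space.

930249 41602

√500 → a₀=22, period (2,1,3,2,1,…,1,2,44); ℓ=14 even so k=13
i=0: a=22 ⇒ p=22, q=1
i=1: a=2 ⇒ p=45, q=2
i=2: a=1 ⇒ p=67, q=3
i=3: a=3 ⇒ p=246, q=11
i=4: a=2 ⇒ p=559, q=25
i=5: a=1 ⇒ p=805, q=36
…
i=8: a=1 ⇒ p=15809, q=707
i=9: a=1 ⇒ p=30254, q=1353
i=10: a=2 ⇒ p=76317, q=3413
i=11: a=3 ⇒ p=259205, q=11592
i=12: a=1 ⇒ p=335522, q=15005
i=13: a=2 ⇒ p=930249, q=41602
(x₁, y₁) = (930249, 41602);  930249² − 500·41602² = 1 ✓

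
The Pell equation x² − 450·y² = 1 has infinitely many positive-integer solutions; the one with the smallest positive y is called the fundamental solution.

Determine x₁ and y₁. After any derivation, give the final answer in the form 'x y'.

19601 924

[21; 4,1,2,4,2,1,4,42] for √450; ℓ=8 ⇒ convergent index 7
i=0: a=21 ⇒ p=21, q=1
i=1: a=4 ⇒ p=85, q=4
i=2: a=1 ⇒ p=106, q=5
i=3: a=2 ⇒ p=297, q=14
…
i=5: a=2 ⇒ p=2885, q=136
i=6: a=1 ⇒ p=4179, q=197
i=7: a=4 ⇒ p=19601, q=924
fundamental: x₁=19601, y₁=924  (since 384199201 − 450·853776 = 1)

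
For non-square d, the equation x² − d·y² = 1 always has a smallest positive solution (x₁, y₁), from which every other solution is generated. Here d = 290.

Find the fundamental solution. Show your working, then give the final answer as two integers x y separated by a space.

579 34

√290 = [17; 34, …], period ℓ=1 (odd) → k=1
i=0: a=17 ⇒ p=17, q=1
i=1: a=34 ⇒ p=579, q=34
→ (579, 34).  Check: 579²=335241, 290·34²=335240, difference 1.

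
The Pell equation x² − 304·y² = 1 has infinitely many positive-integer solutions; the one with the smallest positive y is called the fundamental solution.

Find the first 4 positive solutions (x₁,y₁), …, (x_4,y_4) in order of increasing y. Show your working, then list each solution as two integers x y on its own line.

√304 → a₀=17, period (2,3,2,1,1,1,1,1,2,3,2,34); ℓ=12 even so k=11
step 0: (17, 1)  from 17·(1,0) + (0,1)
…
step 3: (279, 16)  from 2·(122,7) + (35,2)
…
step 5: (680, 39)  from 1·(401,23) + (279,16)
…
step 7: (1761, 101)  from 1·(1081,62) + (680,39)
step 8: (2842, 163)  from 1·(1761,101) + (1081,62)
step 9: (7445, 427)  from 2·(2842,163) + (1761,101)
step 10: (25177, 1444)  from 3·(7445,427) + (2842,163)
step 11: (57799, 3315)  from 2·(25177,1444) + (7445,427)
(x₁, y₁) = (57799, 3315);  57799² − 304·3315² = 1 ✓
k=2:  x_2 = 57799·57799+304·3315·3315 = 6681448801,  y_2 = 57799·3315+3315·57799 = 383207370
k=3:  x_3 = 57799·6681448801+304·3315·383207370 = 772362118440199,  y_3 = 57799·383207370+3315·6681448801 = 44298005553945
k=4:  x_4 = 57799·772362118440199+304·3315·44298005553945 = 89283516160768675201,  y_4 = 57799·44298005553945+3315·772362118440199 = 5120760845641726740

57799 3315
6681448801 383207370
772362118440199 44298005553945
89283516160768675201 5120760845641726740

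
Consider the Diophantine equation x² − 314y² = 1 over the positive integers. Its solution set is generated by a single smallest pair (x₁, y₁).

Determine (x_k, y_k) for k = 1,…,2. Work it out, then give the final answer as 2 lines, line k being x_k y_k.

392499 22150
308110930001 17387705700

√314 → a₀=17, period (1,2,1,1,2,1,34); ℓ=7 odd so k=13
k=0  a_k=17  p_k/q_k = 17/1
k=1  a_k=1  p_k/q_k = 18/1
k=2  a_k=2  p_k/q_k = 53/3
k=3  a_k=1  p_k/q_k = 71/4
k=4  a_k=1  p_k/q_k = 124/7
…
k=6  a_k=1  p_k/q_k = 443/25
k=7  a_k=34  p_k/q_k = 15381/868
…
k=9  a_k=2  p_k/q_k = 47029/2654
…
k=12  a_k=2  p_k/q_k = 282617/15949
k=13  a_k=1  p_k/q_k = 392499/22150
fundamental: x₁=392499, y₁=22150  (since 154055465001 − 314·490622500 = 1)
k=2:  x_2 = 392499·392499+314·22150·22150 = 308110930001,  y_2 = 392499·22150+22150·392499 = 17387705700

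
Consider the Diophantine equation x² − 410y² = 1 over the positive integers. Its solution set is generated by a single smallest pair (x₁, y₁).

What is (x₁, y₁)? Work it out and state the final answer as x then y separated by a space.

√410 = [20; 4,40, …], period ℓ=2 (even) → k=1
step 0: (20, 1)  from 20·(1,0) + (0,1)
step 1: (81, 4)  from 4·(20,1) + (1,0)
→ (81, 4).  Check: 81²=6561, 410·4²=6560, difference 1.

81 4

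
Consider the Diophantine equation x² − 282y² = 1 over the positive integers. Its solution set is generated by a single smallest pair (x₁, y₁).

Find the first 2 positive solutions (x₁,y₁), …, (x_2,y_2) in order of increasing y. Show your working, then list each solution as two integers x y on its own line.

2351 140
11054401 658280

√282 → a₀=16, period (1,3,1,4,1,3,1,32); ℓ=8 even so k=7
a_0=16:  p_0=16·1+0=16,  q_0=16·0+1=1
…
a_3=1:  p_3=1·67+17=84,  q_3=1·4+1=5
a_4=4:  p_4=4·84+67=403,  q_4=4·5+4=24
a_5=1:  p_5=1·403+84=487,  q_5=1·24+5=29
a_6=3:  p_6=3·487+403=1864,  q_6=3·29+24=111
a_7=1:  p_7=1·1864+487=2351,  q_7=1·111+29=140
→ (2351, 140).  Check: 2351²=5527201, 282·140²=5527200, difference 1.
(2351+140√282)^2 = 11054401 + 658280√282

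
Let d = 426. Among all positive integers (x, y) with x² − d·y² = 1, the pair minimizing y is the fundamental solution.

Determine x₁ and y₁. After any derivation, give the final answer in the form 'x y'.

[20; 1,1,1,3,2,6,2,3,1,1,1,40] for √426; ℓ=12 ⇒ convergent index 11
k=0  a_k=20  p_k/q_k = 20/1
k=1  a_k=1  p_k/q_k = 21/1
k=2  a_k=1  p_k/q_k = 41/2
…
k=4  a_k=3  p_k/q_k = 227/11
k=5  a_k=2  p_k/q_k = 516/25
…
k=8  a_k=3  p_k/q_k = 24809/1202
k=9  a_k=1  p_k/q_k = 31971/1549
k=10  a_k=1  p_k/q_k = 56780/2751
k=11  a_k=1  p_k/q_k = 88751/4300
fundamental: x₁=88751, y₁=4300  (since 7876740001 − 426·18490000 = 1)

88751 4300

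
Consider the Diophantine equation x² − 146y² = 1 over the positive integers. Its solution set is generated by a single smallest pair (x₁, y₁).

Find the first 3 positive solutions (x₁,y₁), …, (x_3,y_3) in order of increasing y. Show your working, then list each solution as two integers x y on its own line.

145 12
42049 3480
12194065 1009188

d=146: √d = [12; 12,24] (ℓ=2, even), read p_1/q_1
k=0  a_k=12  p_k/q_k = 12/1
k=1  a_k=12  p_k/q_k = 145/12
→ (145, 12).  Check: 145²=21025, 146·12²=21024, difference 1.
k=2:  x_2 = 145·145+146·12·12 = 42049,  y_2 = 145·12+12·145 = 3480
k=3:  x_3 = 145·42049+146·12·3480 = 12194065,  y_3 = 145·3480+12·42049 = 1009188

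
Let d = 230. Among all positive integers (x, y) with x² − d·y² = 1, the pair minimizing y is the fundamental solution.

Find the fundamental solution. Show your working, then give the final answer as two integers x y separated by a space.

91 6

√230 → a₀=15, period (6,30); ℓ=2 even so k=1
i=0: a=15 ⇒ p=15, q=1
i=1: a=6 ⇒ p=91, q=6
(x₁, y₁) = (91, 6);  91² − 230·6² = 1 ✓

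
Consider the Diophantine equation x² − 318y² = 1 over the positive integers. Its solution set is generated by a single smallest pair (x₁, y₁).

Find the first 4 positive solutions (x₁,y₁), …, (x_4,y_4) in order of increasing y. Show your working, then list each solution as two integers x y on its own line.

107 6
22897 1284
4899851 274770
1048545217 58799496

[17; 1,4,1,34] for √318; ℓ=4 ⇒ convergent index 3
step 0: (17, 1)  from 17·(1,0) + (0,1)
step 1: (18, 1)  from 1·(17,1) + (1,0)
step 2: (89, 5)  from 4·(18,1) + (17,1)
step 3: (107, 6)  from 1·(89,5) + (18,1)
(x₁, y₁) = (107, 6);  107² − 318·6² = 1 ✓
(x_2, y_2) = (107·107 + 318·6·6, 107·6 + 6·107) = (22897, 1284)
(x_3, y_3) = (107·22897 + 318·6·1284, 107·1284 + 6·22897) = (4899851, 274770)
(x_4, y_4) = (107·4899851 + 318·6·274770, 107·274770 + 6·4899851) = (1048545217, 58799496)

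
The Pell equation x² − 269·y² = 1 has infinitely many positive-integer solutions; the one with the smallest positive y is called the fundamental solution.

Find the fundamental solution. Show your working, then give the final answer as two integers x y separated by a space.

13449 820

√269 → a₀=16, period (2,2,32); ℓ=3 odd so k=5
a_0=16:  p_0=16·1+0=16,  q_0=16·0+1=1
…
a_3=32:  p_3=32·82+33=2657,  q_3=32·5+2=162
a_4=2:  p_4=2·2657+82=5396,  q_4=2·162+5=329
a_5=2:  p_5=2·5396+2657=13449,  q_5=2·329+162=820
fundamental: x₁=13449, y₁=820  (since 180875601 − 269·672400 = 1)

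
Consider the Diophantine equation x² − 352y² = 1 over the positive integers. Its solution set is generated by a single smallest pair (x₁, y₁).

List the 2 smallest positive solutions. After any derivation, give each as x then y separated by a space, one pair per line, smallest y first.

√352 = [18; 1,3,5,9,5,3,1,36, …], period ℓ=8 (even) → k=7
k=0  a_k=18  p_k/q_k = 18/1
…
k=2  a_k=3  p_k/q_k = 75/4
…
k=6  a_k=3  p_k/q_k = 59118/3151
k=7  a_k=1  p_k/q_k = 77617/4137
→ (77617, 4137).  Check: 77617²=6024398689, 352·4137²=6024398688, difference 1.
(x_2, y_2) = (77617·77617 + 352·4137·4137, 77617·4137 + 4137·77617) = (12048797377, 642203058)

77617 4137
12048797377 642203058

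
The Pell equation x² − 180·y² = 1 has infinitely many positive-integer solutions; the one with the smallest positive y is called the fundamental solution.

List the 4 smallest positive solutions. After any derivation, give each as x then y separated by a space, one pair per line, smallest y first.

161 12
51841 3864
16692641 1244196
5374978561 400627248

√180 = [13; 2,2,2,26, …], period ℓ=4 (even) → k=3
k=0  a_k=13  p_k/q_k = 13/1
…
k=2  a_k=2  p_k/q_k = 67/5
k=3  a_k=2  p_k/q_k = 161/12
fundamental: x₁=161, y₁=12  (since 25921 − 180·144 = 1)
n=2: (161,12)∘(161,12) = (161·161+180·12·12, 161·12+12·161) = (51841,3864)
n=3: (51841,3864)∘(161,12) = (161·51841+180·12·3864, 161·3864+12·51841) = (16692641,1244196)
n=4: (16692641,1244196)∘(161,12) = (161·16692641+180·12·1244196, 161·1244196+12·16692641) = (5374978561,400627248)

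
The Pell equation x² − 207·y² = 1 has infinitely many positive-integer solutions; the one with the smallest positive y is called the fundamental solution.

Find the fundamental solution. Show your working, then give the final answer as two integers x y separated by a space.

d=207: √d = [14; 2,1,1,2,1,1,2,28] (ℓ=8, even), read p_7/q_7
a_0=14:  p_0=14·1+0=14,  q_0=14·0+1=1
a_1=2:  p_1=2·14+1=29,  q_1=2·1+0=2
…
a_4=2:  p_4=2·72+43=187,  q_4=2·5+3=13
a_5=1:  p_5=1·187+72=259,  q_5=1·13+5=18
a_6=1:  p_6=1·259+187=446,  q_6=1·18+13=31
a_7=2:  p_7=2·446+259=1151,  q_7=2·31+18=80
(x₁, y₁) = (1151, 80);  1151² − 207·80² = 1 ✓

1151 80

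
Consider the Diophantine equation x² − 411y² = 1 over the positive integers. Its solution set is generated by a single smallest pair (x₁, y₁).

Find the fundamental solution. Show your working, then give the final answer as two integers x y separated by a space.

[20; 3,1,1,1,19,1,1,1,3,40] for √411; ℓ=10 ⇒ convergent index 9
k=0  a_k=20  p_k/q_k = 20/1
k=1  a_k=3  p_k/q_k = 61/3
…
k=3  a_k=1  p_k/q_k = 142/7
k=4  a_k=1  p_k/q_k = 223/11
k=5  a_k=19  p_k/q_k = 4379/216
…
k=8  a_k=1  p_k/q_k = 13583/670
k=9  a_k=3  p_k/q_k = 49730/2453
(x₁, y₁) = (49730, 2453);  49730² − 411·2453² = 1 ✓

49730 2453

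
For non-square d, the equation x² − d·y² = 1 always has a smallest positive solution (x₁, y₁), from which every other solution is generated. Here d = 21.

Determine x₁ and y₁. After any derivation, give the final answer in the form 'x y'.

d=21: √d = [4; 1,1,2,1,1,8] (ℓ=6, even), read p_5/q_5
i=0: a=4 ⇒ p=4, q=1
…
i=2: a=1 ⇒ p=9, q=2
…
i=4: a=1 ⇒ p=32, q=7
i=5: a=1 ⇒ p=55, q=12
(x₁, y₁) = (55, 12);  55² − 21·12² = 1 ✓

55 12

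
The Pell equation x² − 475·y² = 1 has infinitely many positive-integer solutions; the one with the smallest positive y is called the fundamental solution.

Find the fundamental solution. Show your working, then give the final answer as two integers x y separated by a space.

57799 2652

[21; 1,3,1,6,2,6,1,3,1,42] for √475; ℓ=10 ⇒ convergent index 9
k=0  a_k=21  p_k/q_k = 21/1
…
k=2  a_k=3  p_k/q_k = 87/4
k=3  a_k=1  p_k/q_k = 109/5
k=4  a_k=6  p_k/q_k = 741/34
…
k=6  a_k=6  p_k/q_k = 10287/472
k=7  a_k=1  p_k/q_k = 11878/545
k=8  a_k=3  p_k/q_k = 45921/2107
k=9  a_k=1  p_k/q_k = 57799/2652
→ (57799, 2652).  Check: 57799²=3340724401, 475·2652²=3340724400, difference 1.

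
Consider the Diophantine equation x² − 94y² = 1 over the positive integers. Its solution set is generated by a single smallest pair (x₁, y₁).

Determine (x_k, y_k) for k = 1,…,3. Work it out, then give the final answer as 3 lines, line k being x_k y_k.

2143295 221064
9187426914049 947610731760
39382732335491159615 4062018686654877336

√94 → a₀=9, period (1,2,3,1,1,…,2,1,18); ℓ=16 even so k=15
i=0: a=9 ⇒ p=9, q=1
i=1: a=1 ⇒ p=10, q=1
i=2: a=2 ⇒ p=29, q=3
i=3: a=3 ⇒ p=97, q=10
i=4: a=1 ⇒ p=126, q=13
i=5: a=1 ⇒ p=223, q=23
i=6: a=5 ⇒ p=1241, q=128
…
i=10: a=5 ⇒ p=85038, q=8771
i=11: a=1 ⇒ p=99455, q=10258
i=12: a=1 ⇒ p=184493, q=19029
…
i=14: a=2 ⇒ p=1490361, q=153719
i=15: a=1 ⇒ p=2143295, q=221064
fundamental: x₁=2143295, y₁=221064  (since 4593713457025 − 94·48869292096 = 1)
n=2: (2143295,221064)∘(2143295,221064) = (2143295·2143295+94·221064·221064, 2143295·221064+221064·2143295) = (9187426914049,947610731760)
n=3: (9187426914049,947610731760)∘(2143295,221064) = (2143295·9187426914049+94·221064·947610731760, 2143295·947610731760+221064·9187426914049) = (39382732335491159615,4062018686654877336)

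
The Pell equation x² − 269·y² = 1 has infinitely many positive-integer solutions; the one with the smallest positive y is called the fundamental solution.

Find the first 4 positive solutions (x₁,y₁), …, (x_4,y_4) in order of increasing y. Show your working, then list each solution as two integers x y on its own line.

[16; 2,2,32] for √269; ℓ=3 ⇒ convergent index 5
k=0  a_k=16  p_k/q_k = 16/1
k=1  a_k=2  p_k/q_k = 33/2
…
k=3  a_k=32  p_k/q_k = 2657/162
k=4  a_k=2  p_k/q_k = 5396/329
k=5  a_k=2  p_k/q_k = 13449/820
→ (13449, 820).  Check: 13449²=180875601, 269·820²=180875600, difference 1.
(13449+820√269)^2 = 361751201 + 22056360√269
(13449+820√269)^3 = 9730383791049 + 593271970460√269
(13449+820√269)^4 = 261727862849884801 + 15957829439376720√269

13449 820
361751201 22056360
9730383791049 593271970460
261727862849884801 15957829439376720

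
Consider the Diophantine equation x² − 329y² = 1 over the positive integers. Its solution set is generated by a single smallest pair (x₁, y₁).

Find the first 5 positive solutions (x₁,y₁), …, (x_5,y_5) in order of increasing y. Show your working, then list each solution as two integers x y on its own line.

2376415 131016
11294696504449 622696775280
53681772387237964255 2959571914453911384
255140338255224918953587201 14066342182173360946441440
1212638653869526969777790618564575 66854933113696055535160815363816

[18; 7,4,2,1,1,4,1,1,2,4,7,36] for √329; ℓ=12 ⇒ convergent index 11
i=0: a=18 ⇒ p=18, q=1
i=1: a=7 ⇒ p=127, q=7
…
i=4: a=1 ⇒ p=1705, q=94
i=5: a=1 ⇒ p=2884, q=159
i=6: a=4 ⇒ p=13241, q=730
…
i=8: a=1 ⇒ p=29366, q=1619
…
i=10: a=4 ⇒ p=328794, q=18127
i=11: a=7 ⇒ p=2376415, q=131016
→ (2376415, 131016).  Check: 2376415²=5647348252225, 329·131016²=5647348252224, difference 1.
(x_2, y_2) = (2376415·2376415 + 329·131016·131016, 2376415·131016 + 131016·2376415) = (11294696504449, 622696775280)
(x_3, y_3) = (2376415·11294696504449 + 329·131016·622696775280, 2376415·622696775280 + 131016·11294696504449) = (53681772387237964255, 2959571914453911384)
(x_4, y_4) = (2376415·53681772387237964255 + 329·131016·2959571914453911384, 2376415·2959571914453911384 + 131016·53681772387237964255) = (255140338255224918953587201, 14066342182173360946441440)
(x_5, y_5) = (2376415·255140338255224918953587201 + 329·131016·14066342182173360946441440, 2376415·14066342182173360946441440 + 131016·255140338255224918953587201) = (1212638653869526969777790618564575, 66854933113696055535160815363816)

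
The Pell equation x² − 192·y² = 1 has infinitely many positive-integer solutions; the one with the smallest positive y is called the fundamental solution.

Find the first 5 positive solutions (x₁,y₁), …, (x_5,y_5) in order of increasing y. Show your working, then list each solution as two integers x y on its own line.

97 7
18817 1358
3650401 263445
708158977 51106972
137379191137 9914489123

√192 → a₀=13, period (1,5,1,26); ℓ=4 even so k=3
i=0: a=13 ⇒ p=13, q=1
…
i=2: a=5 ⇒ p=83, q=6
i=3: a=1 ⇒ p=97, q=7
fundamental: x₁=97, y₁=7  (since 9409 − 192·49 = 1)
(97+7√192)^2 = 18817 + 1358√192
(97+7√192)^3 = 3650401 + 263445√192
(97+7√192)^4 = 708158977 + 51106972√192
(97+7√192)^5 = 137379191137 + 9914489123√192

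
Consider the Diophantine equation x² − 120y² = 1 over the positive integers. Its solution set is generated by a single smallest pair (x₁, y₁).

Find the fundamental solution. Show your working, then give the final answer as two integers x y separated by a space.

√120 = [10; 1,20, …], period ℓ=2 (even) → k=1
a_0=10:  p_0=10·1+0=10,  q_0=10·0+1=1
a_1=1:  p_1=1·10+1=11,  q_1=1·1+0=1
→ (11, 1).  Check: 11²=121, 120·1²=120, difference 1.

11 1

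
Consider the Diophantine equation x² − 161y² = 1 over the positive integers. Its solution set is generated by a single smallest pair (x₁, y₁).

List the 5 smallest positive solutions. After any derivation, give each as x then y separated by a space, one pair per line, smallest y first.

11775 928
277301249 21854400
6530444402175 514671119072
153791965393920001 12120504832291200
3621800778496371621375 285437888285786640928

[12; 1,2,4,1,2,1,4,2,1,24] for √161; ℓ=10 ⇒ convergent index 9
k=0  a_k=12  p_k/q_k = 12/1
…
k=2  a_k=2  p_k/q_k = 38/3
k=3  a_k=4  p_k/q_k = 165/13
k=4  a_k=1  p_k/q_k = 203/16
k=5  a_k=2  p_k/q_k = 571/45
…
k=7  a_k=4  p_k/q_k = 3667/289
k=8  a_k=2  p_k/q_k = 8108/639
k=9  a_k=1  p_k/q_k = 11775/928
fundamental: x₁=11775, y₁=928  (since 138650625 − 161·861184 = 1)
(11775+928√161)^2 = 277301249 + 21854400√161
(11775+928√161)^3 = 6530444402175 + 514671119072√161
(11775+928√161)^4 = 153791965393920001 + 12120504832291200√161
(11775+928√161)^5 = 3621800778496371621375 + 285437888285786640928√161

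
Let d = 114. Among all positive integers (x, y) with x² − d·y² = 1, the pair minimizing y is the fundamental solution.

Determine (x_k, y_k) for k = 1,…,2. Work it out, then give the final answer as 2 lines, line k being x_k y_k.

1025 96
2101249 196800

√114 = [10; 1,2,10,2,1,20, …], period ℓ=6 (even) → k=5
k=0  a_k=10  p_k/q_k = 10/1
k=1  a_k=1  p_k/q_k = 11/1
k=2  a_k=2  p_k/q_k = 32/3
k=3  a_k=10  p_k/q_k = 331/31
k=4  a_k=2  p_k/q_k = 694/65
k=5  a_k=1  p_k/q_k = 1025/96
→ (1025, 96).  Check: 1025²=1050625, 114·96²=1050624, difference 1.
n=2: (1025,96)∘(1025,96) = (1025·1025+114·96·96, 1025·96+96·1025) = (2101249,196800)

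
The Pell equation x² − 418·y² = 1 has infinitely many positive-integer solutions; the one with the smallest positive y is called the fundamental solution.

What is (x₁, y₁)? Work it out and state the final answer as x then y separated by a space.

33857 1656

√418 = [20; 2,4,20,4,2,40, …], period ℓ=6 (even) → k=5
i=0: a=20 ⇒ p=20, q=1
…
i=4: a=4 ⇒ p=15068, q=737
i=5: a=2 ⇒ p=33857, q=1656
→ (33857, 1656).  Check: 33857²=1146296449, 418·1656²=1146296448, difference 1.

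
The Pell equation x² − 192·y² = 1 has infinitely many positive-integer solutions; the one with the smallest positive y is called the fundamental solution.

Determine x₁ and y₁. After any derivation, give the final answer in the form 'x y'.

√192 = [13; 1,5,1,26, …], period ℓ=4 (even) → k=3
k=0  a_k=13  p_k/q_k = 13/1
k=1  a_k=1  p_k/q_k = 14/1
k=2  a_k=5  p_k/q_k = 83/6
k=3  a_k=1  p_k/q_k = 97/7
fundamental: x₁=97, y₁=7  (since 9409 − 192·49 = 1)

97 7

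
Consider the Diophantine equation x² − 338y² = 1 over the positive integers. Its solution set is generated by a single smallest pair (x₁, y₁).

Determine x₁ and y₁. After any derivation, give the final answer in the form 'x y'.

d=338: √d = [18; 2,1,1,2,36] (ℓ=5, odd), read p_9/q_9
k=0  a_k=18  p_k/q_k = 18/1
k=1  a_k=2  p_k/q_k = 37/2
…
k=8  a_k=1  p_k/q_k = 43958/2391
k=9  a_k=2  p_k/q_k = 114243/6214
→ (114243, 6214).  Check: 114243²=13051463049, 338·6214²=13051463048, difference 1.

114243 6214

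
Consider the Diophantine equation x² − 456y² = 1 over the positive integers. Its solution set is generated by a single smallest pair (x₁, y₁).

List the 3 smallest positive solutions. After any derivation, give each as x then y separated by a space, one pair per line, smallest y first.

1025 48
2101249 98400
4307559425 201719952

√456 = [21; 2,1,4,1,2,42, …], period ℓ=6 (even) → k=5
i=0: a=21 ⇒ p=21, q=1
i=1: a=2 ⇒ p=43, q=2
…
i=4: a=1 ⇒ p=363, q=17
i=5: a=2 ⇒ p=1025, q=48
(x₁, y₁) = (1025, 48);  1025² − 456·48² = 1 ✓
(x_2, y_2) = (1025·1025 + 456·48·48, 1025·48 + 48·1025) = (2101249, 98400)
(x_3, y_3) = (1025·2101249 + 456·48·98400, 1025·98400 + 48·2101249) = (4307559425, 201719952)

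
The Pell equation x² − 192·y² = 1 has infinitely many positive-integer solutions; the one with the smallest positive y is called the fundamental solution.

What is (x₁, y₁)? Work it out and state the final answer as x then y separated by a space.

√192 → a₀=13, period (1,5,1,26); ℓ=4 even so k=3
k=0  a_k=13  p_k/q_k = 13/1
…
k=2  a_k=5  p_k/q_k = 83/6
k=3  a_k=1  p_k/q_k = 97/7
→ (97, 7).  Check: 97²=9409, 192·7²=9408, difference 1.

97 7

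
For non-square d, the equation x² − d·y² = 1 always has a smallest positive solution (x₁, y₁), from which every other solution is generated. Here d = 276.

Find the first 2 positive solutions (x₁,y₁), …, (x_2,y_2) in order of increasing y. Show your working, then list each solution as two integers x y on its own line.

7775 468
120901249 7277400

d=276: √d = [16; 1,1,1,1,2,2,2,1,1,1,1,32] (ℓ=12, even), read p_11/q_11
k=0  a_k=16  p_k/q_k = 16/1
k=1  a_k=1  p_k/q_k = 17/1
k=2  a_k=1  p_k/q_k = 33/2
k=3  a_k=1  p_k/q_k = 50/3
…
k=7  a_k=2  p_k/q_k = 1246/75
k=8  a_k=1  p_k/q_k = 1761/106
…
k=10  a_k=1  p_k/q_k = 4768/287
k=11  a_k=1  p_k/q_k = 7775/468
→ (7775, 468).  Check: 7775²=60450625, 276·468²=60450624, difference 1.
(7775+468√276)^2 = 120901249 + 7277400√276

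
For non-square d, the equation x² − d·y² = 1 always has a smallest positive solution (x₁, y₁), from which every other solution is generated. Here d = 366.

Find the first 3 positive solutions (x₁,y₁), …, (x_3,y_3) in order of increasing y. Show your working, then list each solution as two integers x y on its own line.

907925 47458
1648655611249 86176609300
2993711291685588725 156483795997357542

√366 = [19; 7,1,1,1,2,12,2,1,1,1,7,38, …], period ℓ=12 (even) → k=11
step 0: (19, 1)  from 19·(1,0) + (0,1)
step 1: (134, 7)  from 7·(19,1) + (1,0)
step 2: (153, 8)  from 1·(134,7) + (19,1)
…
step 4: (440, 23)  from 1·(287,15) + (153,8)
…
step 6: (14444, 755)  from 12·(1167,61) + (440,23)
step 7: (30055, 1571)  from 2·(14444,755) + (1167,61)
step 8: (44499, 2326)  from 1·(30055,1571) + (14444,755)
step 9: (74554, 3897)  from 1·(44499,2326) + (30055,1571)
step 10: (119053, 6223)  from 1·(74554,3897) + (44499,2326)
step 11: (907925, 47458)  from 7·(119053,6223) + (74554,3897)
fundamental: x₁=907925, y₁=47458  (since 824327805625 − 366·2252261764 = 1)
k=2:  x_2 = 907925·907925+366·47458·47458 = 1648655611249,  y_2 = 907925·47458+47458·907925 = 86176609300
k=3:  x_3 = 907925·1648655611249+366·47458·86176609300 = 2993711291685588725,  y_3 = 907925·86176609300+47458·1648655611249 = 156483795997357542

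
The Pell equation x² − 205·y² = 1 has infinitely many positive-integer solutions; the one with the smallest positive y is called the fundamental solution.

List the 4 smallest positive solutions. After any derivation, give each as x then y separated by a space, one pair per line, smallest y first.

39689 2772
3150433441 220035816
250075105640009 17466002999676
19850461732342200961 1386416385888245712

d=205: √d = [14; 3,6,1,4,1,6,3,28] (ℓ=8, even), read p_7/q_7
a_0=14:  p_0=14·1+0=14,  q_0=14·0+1=1
a_1=3:  p_1=3·14+1=43,  q_1=3·1+0=3
…
a_3=1:  p_3=1·272+43=315,  q_3=1·19+3=22
a_4=4:  p_4=4·315+272=1532,  q_4=4·22+19=107
a_5=1:  p_5=1·1532+315=1847,  q_5=1·107+22=129
a_6=6:  p_6=6·1847+1532=12614,  q_6=6·129+107=881
a_7=3:  p_7=3·12614+1847=39689,  q_7=3·881+129=2772
fundamental: x₁=39689, y₁=2772  (since 1575216721 − 205·7683984 = 1)
k=2:  x_2 = 39689·39689+205·2772·2772 = 3150433441,  y_2 = 39689·2772+2772·39689 = 220035816
k=3:  x_3 = 39689·3150433441+205·2772·220035816 = 250075105640009,  y_3 = 39689·220035816+2772·3150433441 = 17466002999676
k=4:  x_4 = 39689·250075105640009+205·2772·17466002999676 = 19850461732342200961,  y_4 = 39689·17466002999676+2772·250075105640009 = 1386416385888245712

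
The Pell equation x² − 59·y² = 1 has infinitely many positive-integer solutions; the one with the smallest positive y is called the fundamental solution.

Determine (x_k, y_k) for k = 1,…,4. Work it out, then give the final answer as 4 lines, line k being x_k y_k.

530 69
561799 73140
595506410 77528331
631236232801 82179957720

√59 → a₀=7, period (1,2,7,2,1,14); ℓ=6 even so k=5
i=0: a=7 ⇒ p=7, q=1
i=1: a=1 ⇒ p=8, q=1
i=2: a=2 ⇒ p=23, q=3
i=3: a=7 ⇒ p=169, q=22
i=4: a=2 ⇒ p=361, q=47
i=5: a=1 ⇒ p=530, q=69
→ (530, 69).  Check: 530²=280900, 59·69²=280899, difference 1.
(530+69√59)^2 = 561799 + 73140√59
(530+69√59)^3 = 595506410 + 77528331√59
(530+69√59)^4 = 631236232801 + 82179957720√59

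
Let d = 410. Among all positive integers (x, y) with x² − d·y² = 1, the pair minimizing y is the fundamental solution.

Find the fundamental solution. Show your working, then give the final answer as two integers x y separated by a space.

81 4

√410 → a₀=20, period (4,40); ℓ=2 even so k=1
step 0: (20, 1)  from 20·(1,0) + (0,1)
step 1: (81, 4)  from 4·(20,1) + (1,0)
→ (81, 4).  Check: 81²=6561, 410·4²=6560, difference 1.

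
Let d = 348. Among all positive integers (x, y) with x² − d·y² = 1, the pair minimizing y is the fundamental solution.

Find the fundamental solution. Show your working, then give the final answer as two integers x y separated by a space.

d=348: √d = [18; 1,1,1,8,1,1,1,36] (ℓ=8, even), read p_7/q_7
i=0: a=18 ⇒ p=18, q=1
i=1: a=1 ⇒ p=19, q=1
i=2: a=1 ⇒ p=37, q=2
i=3: a=1 ⇒ p=56, q=3
i=4: a=8 ⇒ p=485, q=26
i=5: a=1 ⇒ p=541, q=29
i=6: a=1 ⇒ p=1026, q=55
i=7: a=1 ⇒ p=1567, q=84
fundamental: x₁=1567, y₁=84  (since 2455489 − 348·7056 = 1)

1567 84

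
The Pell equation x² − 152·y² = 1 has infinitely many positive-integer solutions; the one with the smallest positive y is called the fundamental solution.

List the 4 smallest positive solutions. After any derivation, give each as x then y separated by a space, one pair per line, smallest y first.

[12; 3,24] for √152; ℓ=2 ⇒ convergent index 1
a_0=12:  p_0=12·1+0=12,  q_0=12·0+1=1
a_1=3:  p_1=3·12+1=37,  q_1=3·1+0=3
fundamental: x₁=37, y₁=3  (since 1369 − 152·9 = 1)
(x_2, y_2) = (37·37 + 152·3·3, 37·3 + 3·37) = (2737, 222)
(x_3, y_3) = (37·2737 + 152·3·222, 37·222 + 3·2737) = (202501, 16425)
(x_4, y_4) = (37·202501 + 152·3·16425, 37·16425 + 3·202501) = (14982337, 1215228)

37 3
2737 222
202501 16425
14982337 1215228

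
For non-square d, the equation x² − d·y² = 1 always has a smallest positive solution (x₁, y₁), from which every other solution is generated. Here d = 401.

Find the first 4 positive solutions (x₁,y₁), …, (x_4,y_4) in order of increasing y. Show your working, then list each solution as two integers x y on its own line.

801 40
1283201 64080
2055687201 102656120
3293209612801 164455040160

[20; 40] for √401; ℓ=1 ⇒ convergent index 1
step 0: (20, 1)  from 20·(1,0) + (0,1)
step 1: (801, 40)  from 40·(20,1) + (1,0)
fundamental: x₁=801, y₁=40  (since 641601 − 401·1600 = 1)
(x_2, y_2) = (801·801 + 401·40·40, 801·40 + 40·801) = (1283201, 64080)
(x_3, y_3) = (801·1283201 + 401·40·64080, 801·64080 + 40·1283201) = (2055687201, 102656120)
(x_4, y_4) = (801·2055687201 + 401·40·102656120, 801·102656120 + 40·2055687201) = (3293209612801, 164455040160)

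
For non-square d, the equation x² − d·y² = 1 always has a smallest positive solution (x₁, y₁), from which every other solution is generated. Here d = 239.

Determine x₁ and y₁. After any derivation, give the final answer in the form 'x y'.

6195120 400729

√239 = [15; 2,5,1,2,4,15,4,2,1,5,2,30, …], period ℓ=12 (even) → k=11
k=0  a_k=15  p_k/q_k = 15/1
k=1  a_k=2  p_k/q_k = 31/2
k=2  a_k=5  p_k/q_k = 170/11
…
k=4  a_k=2  p_k/q_k = 572/37
…
k=7  a_k=4  p_k/q_k = 154117/9969
k=8  a_k=2  p_k/q_k = 346141/22390
k=9  a_k=1  p_k/q_k = 500258/32359
k=10  a_k=5  p_k/q_k = 2847431/184185
k=11  a_k=2  p_k/q_k = 6195120/400729
(x₁, y₁) = (6195120, 400729);  6195120² − 239·400729² = 1 ✓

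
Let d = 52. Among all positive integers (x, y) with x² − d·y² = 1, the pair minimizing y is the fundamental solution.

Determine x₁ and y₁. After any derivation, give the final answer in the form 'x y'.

d=52: √d = [7; 4,1,2,1,4,14] (ℓ=6, even), read p_5/q_5
i=0: a=7 ⇒ p=7, q=1
…
i=2: a=1 ⇒ p=36, q=5
…
i=4: a=1 ⇒ p=137, q=19
i=5: a=4 ⇒ p=649, q=90
→ (649, 90).  Check: 649²=421201, 52·90²=421200, difference 1.

649 90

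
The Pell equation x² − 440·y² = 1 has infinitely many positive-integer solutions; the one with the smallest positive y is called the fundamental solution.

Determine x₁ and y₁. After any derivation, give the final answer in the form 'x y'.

[20; 1,40] for √440; ℓ=2 ⇒ convergent index 1
i=0: a=20 ⇒ p=20, q=1
i=1: a=1 ⇒ p=21, q=1
(x₁, y₁) = (21, 1);  21² − 440·1² = 1 ✓

21 1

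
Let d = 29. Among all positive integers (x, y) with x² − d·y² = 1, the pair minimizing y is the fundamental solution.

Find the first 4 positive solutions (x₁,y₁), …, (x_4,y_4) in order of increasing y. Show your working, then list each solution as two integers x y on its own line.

9801 1820
192119201 35675640
3765920568201 699313893460
73819574785756801 13707950903927280

[5; 2,1,1,2,10] for √29; ℓ=5 ⇒ convergent index 9
step 0: (5, 1)  from 5·(1,0) + (0,1)
step 1: (11, 2)  from 2·(5,1) + (1,0)
step 2: (16, 3)  from 1·(11,2) + (5,1)
step 3: (27, 5)  from 1·(16,3) + (11,2)
…
step 5: (727, 135)  from 10·(70,13) + (27,5)
…
step 7: (2251, 418)  from 1·(1524,283) + (727,135)
step 8: (3775, 701)  from 1·(2251,418) + (1524,283)
step 9: (9801, 1820)  from 2·(3775,701) + (2251,418)
→ (9801, 1820).  Check: 9801²=96059601, 29·1820²=96059600, difference 1.
n=2: (9801,1820)∘(9801,1820) = (9801·9801+29·1820·1820, 9801·1820+1820·9801) = (192119201,35675640)
n=3: (192119201,35675640)∘(9801,1820) = (9801·192119201+29·1820·35675640, 9801·35675640+1820·192119201) = (3765920568201,699313893460)
n=4: (3765920568201,699313893460)∘(9801,1820) = (9801·3765920568201+29·1820·699313893460, 9801·699313893460+1820·3765920568201) = (73819574785756801,13707950903927280)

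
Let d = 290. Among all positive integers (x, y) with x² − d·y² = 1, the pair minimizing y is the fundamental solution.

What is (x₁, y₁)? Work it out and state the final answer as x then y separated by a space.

[17; 34] for √290; ℓ=1 ⇒ convergent index 1
step 0: (17, 1)  from 17·(1,0) + (0,1)
step 1: (579, 34)  from 34·(17,1) + (1,0)
(x₁, y₁) = (579, 34);  579² − 290·34² = 1 ✓

579 34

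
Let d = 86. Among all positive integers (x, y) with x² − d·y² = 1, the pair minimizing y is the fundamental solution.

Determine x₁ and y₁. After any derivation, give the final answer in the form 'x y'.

10405 1122

√86 = [9; 3,1,1,1,8,1,1,1,3,18, …], period ℓ=10 (even) → k=9
step 0: (9, 1)  from 9·(1,0) + (0,1)
…
step 2: (37, 4)  from 1·(28,3) + (9,1)
step 3: (65, 7)  from 1·(37,4) + (28,3)
…
step 8: (2847, 307)  from 1·(1864,201) + (983,106)
step 9: (10405, 1122)  from 3·(2847,307) + (1864,201)
fundamental: x₁=10405, y₁=1122  (since 108264025 − 86·1258884 = 1)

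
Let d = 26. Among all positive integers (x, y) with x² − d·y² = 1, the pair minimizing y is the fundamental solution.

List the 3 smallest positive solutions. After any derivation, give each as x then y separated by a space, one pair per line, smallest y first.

d=26: √d = [5; 10] (ℓ=1, odd), read p_1/q_1
i=0: a=5 ⇒ p=5, q=1
i=1: a=10 ⇒ p=51, q=10
→ (51, 10).  Check: 51²=2601, 26·10²=2600, difference 1.
n=2: (51,10)∘(51,10) = (51·51+26·10·10, 51·10+10·51) = (5201,1020)
n=3: (5201,1020)∘(51,10) = (51·5201+26·10·1020, 51·1020+10·5201) = (530451,104030)

51 10
5201 1020
530451 104030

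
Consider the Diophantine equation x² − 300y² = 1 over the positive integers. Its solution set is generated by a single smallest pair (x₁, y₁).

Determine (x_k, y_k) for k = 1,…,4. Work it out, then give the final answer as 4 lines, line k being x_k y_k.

√300 → a₀=17, period (3,8,3,34); ℓ=4 even so k=3
a_0=17:  p_0=17·1+0=17,  q_0=17·0+1=1
…
a_2=8:  p_2=8·52+17=433,  q_2=8·3+1=25
a_3=3:  p_3=3·433+52=1351,  q_3=3·25+3=78
fundamental: x₁=1351, y₁=78  (since 1825201 − 300·6084 = 1)
n=2: (1351,78)∘(1351,78) = (1351·1351+300·78·78, 1351·78+78·1351) = (3650401,210756)
n=3: (3650401,210756)∘(1351,78) = (1351·3650401+300·78·210756, 1351·210756+78·3650401) = (9863382151,569462634)
n=4: (9863382151,569462634)∘(1351,78) = (1351·9863382151+300·78·569462634, 1351·569462634+78·9863382151) = (26650854921601,1538687826312)

1351 78
3650401 210756
9863382151 569462634
26650854921601 1538687826312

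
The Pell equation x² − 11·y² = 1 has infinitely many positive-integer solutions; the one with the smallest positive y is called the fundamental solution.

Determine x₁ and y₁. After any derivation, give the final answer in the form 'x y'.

10 3

d=11: √d = [3; 3,6] (ℓ=2, even), read p_1/q_1
step 0: (3, 1)  from 3·(1,0) + (0,1)
step 1: (10, 3)  from 3·(3,1) + (1,0)
(x₁, y₁) = (10, 3);  10² − 11·3² = 1 ✓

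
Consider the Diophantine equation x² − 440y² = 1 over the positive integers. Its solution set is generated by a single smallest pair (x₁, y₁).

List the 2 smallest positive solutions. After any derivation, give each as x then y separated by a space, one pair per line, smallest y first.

21 1
881 42

√440 = [20; 1,40, …], period ℓ=2 (even) → k=1
step 0: (20, 1)  from 20·(1,0) + (0,1)
step 1: (21, 1)  from 1·(20,1) + (1,0)
(x₁, y₁) = (21, 1);  21² − 440·1² = 1 ✓
(21+1√440)^2 = 881 + 42√440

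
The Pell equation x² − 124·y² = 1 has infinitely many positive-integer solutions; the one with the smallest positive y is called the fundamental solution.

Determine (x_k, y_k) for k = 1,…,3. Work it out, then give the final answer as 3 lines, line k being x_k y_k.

4620799 414960
42703566796801 3834893506080
394649197502177907199 35440544156001500880

√124 → a₀=11, period (7,2,1,1,1,…,2,7,22); ℓ=16 even so k=15
k=0  a_k=11  p_k/q_k = 11/1
k=1  a_k=7  p_k/q_k = 78/7
…
k=3  a_k=1  p_k/q_k = 245/22
k=4  a_k=1  p_k/q_k = 412/37
k=5  a_k=1  p_k/q_k = 657/59
k=6  a_k=3  p_k/q_k = 2383/214
k=7  a_k=1  p_k/q_k = 3040/273
k=8  a_k=4  p_k/q_k = 14543/1306
k=9  a_k=1  p_k/q_k = 17583/1579
k=10  a_k=3  p_k/q_k = 67292/6043
k=11  a_k=1  p_k/q_k = 84875/7622
k=12  a_k=1  p_k/q_k = 152167/13665
…
k=14  a_k=2  p_k/q_k = 626251/56239
k=15  a_k=7  p_k/q_k = 4620799/414960
(x₁, y₁) = (4620799, 414960);  4620799² − 124·414960² = 1 ✓
(x_2, y_2) = (4620799·4620799 + 124·414960·414960, 4620799·414960 + 414960·4620799) = (42703566796801, 3834893506080)
(x_3, y_3) = (4620799·42703566796801 + 124·414960·3834893506080, 4620799·3834893506080 + 414960·42703566796801) = (394649197502177907199, 35440544156001500880)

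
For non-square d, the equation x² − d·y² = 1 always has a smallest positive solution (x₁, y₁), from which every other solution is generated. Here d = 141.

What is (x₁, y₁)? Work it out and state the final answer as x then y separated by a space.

95 8

√141 → a₀=11, period (1,6,1,22); ℓ=4 even so k=3
k=0  a_k=11  p_k/q_k = 11/1
…
k=2  a_k=6  p_k/q_k = 83/7
k=3  a_k=1  p_k/q_k = 95/8
→ (95, 8).  Check: 95²=9025, 141·8²=9024, difference 1.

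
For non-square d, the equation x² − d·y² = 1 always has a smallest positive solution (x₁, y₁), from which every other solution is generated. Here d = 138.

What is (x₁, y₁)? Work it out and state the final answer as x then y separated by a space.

√138 → a₀=11, period (1,2,1,22); ℓ=4 even so k=3
step 0: (11, 1)  from 11·(1,0) + (0,1)
step 1: (12, 1)  from 1·(11,1) + (1,0)
step 2: (35, 3)  from 2·(12,1) + (11,1)
step 3: (47, 4)  from 1·(35,3) + (12,1)
→ (47, 4).  Check: 47²=2209, 138·4²=2208, difference 1.

47 4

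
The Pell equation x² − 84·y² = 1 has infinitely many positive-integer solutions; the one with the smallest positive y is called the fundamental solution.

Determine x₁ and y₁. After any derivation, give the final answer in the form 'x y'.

√84 → a₀=9, period (6,18); ℓ=2 even so k=1
a_0=9:  p_0=9·1+0=9,  q_0=9·0+1=1
a_1=6:  p_1=6·9+1=55,  q_1=6·1+0=6
→ (55, 6).  Check: 55²=3025, 84·6²=3024, difference 1.

55 6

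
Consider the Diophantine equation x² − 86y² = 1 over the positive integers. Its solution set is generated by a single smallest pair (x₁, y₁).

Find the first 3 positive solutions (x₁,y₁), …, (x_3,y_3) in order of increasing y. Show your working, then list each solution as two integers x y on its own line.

d=86: √d = [9; 3,1,1,1,8,1,1,1,3,18] (ℓ=10, even), read p_9/q_9
step 0: (9, 1)  from 9·(1,0) + (0,1)
…
step 4: (102, 11)  from 1·(65,7) + (37,4)
…
step 8: (2847, 307)  from 1·(1864,201) + (983,106)
step 9: (10405, 1122)  from 3·(2847,307) + (1864,201)
→ (10405, 1122).  Check: 10405²=108264025, 86·1122²=108264024, difference 1.
k=2:  x_2 = 10405·10405+86·1122·1122 = 216528049,  y_2 = 10405·1122+1122·10405 = 23348820
k=3:  x_3 = 10405·216528049+86·1122·23348820 = 4505948689285,  y_3 = 10405·23348820+1122·216528049 = 485888943078

10405 1122
216528049 23348820
4505948689285 485888943078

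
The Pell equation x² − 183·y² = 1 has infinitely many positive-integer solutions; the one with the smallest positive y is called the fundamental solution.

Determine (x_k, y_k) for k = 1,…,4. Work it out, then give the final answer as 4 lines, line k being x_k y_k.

487 36
474337 35064
462003751 34152300
449991179137 33264305136

√183 → a₀=13, period (1,1,8,1,1,26); ℓ=6 even so k=5
k=0  a_k=13  p_k/q_k = 13/1
k=1  a_k=1  p_k/q_k = 14/1
k=2  a_k=1  p_k/q_k = 27/2
k=3  a_k=8  p_k/q_k = 230/17
k=4  a_k=1  p_k/q_k = 257/19
k=5  a_k=1  p_k/q_k = 487/36
→ (487, 36).  Check: 487²=237169, 183·36²=237168, difference 1.
(x_2, y_2) = (487·487 + 183·36·36, 487·36 + 36·487) = (474337, 35064)
(x_3, y_3) = (487·474337 + 183·36·35064, 487·35064 + 36·474337) = (462003751, 34152300)
(x_4, y_4) = (487·462003751 + 183·36·34152300, 487·34152300 + 36·462003751) = (449991179137, 33264305136)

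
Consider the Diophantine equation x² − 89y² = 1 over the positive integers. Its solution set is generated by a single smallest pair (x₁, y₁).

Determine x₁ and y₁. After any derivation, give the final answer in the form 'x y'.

500001 53000

√89 → a₀=9, period (2,3,3,2,18); ℓ=5 odd so k=9
a_0=9:  p_0=9·1+0=9,  q_0=9·0+1=1
a_1=2:  p_1=2·9+1=19,  q_1=2·1+0=2
a_2=3:  p_2=3·19+9=66,  q_2=3·2+1=7
…
a_4=2:  p_4=2·217+66=500,  q_4=2·23+7=53
a_5=18:  p_5=18·500+217=9217,  q_5=18·53+23=977
a_6=2:  p_6=2·9217+500=18934,  q_6=2·977+53=2007
a_7=3:  p_7=3·18934+9217=66019,  q_7=3·2007+977=6998
a_8=3:  p_8=3·66019+18934=216991,  q_8=3·6998+2007=23001
a_9=2:  p_9=2·216991+66019=500001,  q_9=2·23001+6998=53000
→ (500001, 53000).  Check: 500001²=250001000001, 89·53000²=250001000000, difference 1.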